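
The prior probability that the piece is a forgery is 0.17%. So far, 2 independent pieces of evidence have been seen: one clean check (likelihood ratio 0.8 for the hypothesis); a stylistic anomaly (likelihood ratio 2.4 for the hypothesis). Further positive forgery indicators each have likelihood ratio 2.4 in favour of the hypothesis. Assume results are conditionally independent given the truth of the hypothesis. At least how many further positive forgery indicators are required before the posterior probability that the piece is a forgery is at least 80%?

9

Prior odds = 0.0017/0.9983 = 17/9983.
Combined Bayes factor of the evidence already in hand = 0.8 × 2.4 = 1.92.
Odds after that evidence = (17/9983) × 1.92 = 816/249575.
Target odds = 0.8/0.2 = 4.
Need 2.4ⁿ ≥ 4 ÷ (816/249575) = 249575/204.
2.4⁸ = 429981696/390625 falls short of 249575/204 but 2.4⁹ ≈2641.81 reaches it, so n = 9.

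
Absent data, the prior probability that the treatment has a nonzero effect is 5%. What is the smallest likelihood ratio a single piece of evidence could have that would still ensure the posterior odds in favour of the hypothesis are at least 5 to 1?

Prior odds = 0.05/0.95 = 1/19.
Target odds = 5.
Required Bayes factor = 5 ÷ (1/19) = 95.

95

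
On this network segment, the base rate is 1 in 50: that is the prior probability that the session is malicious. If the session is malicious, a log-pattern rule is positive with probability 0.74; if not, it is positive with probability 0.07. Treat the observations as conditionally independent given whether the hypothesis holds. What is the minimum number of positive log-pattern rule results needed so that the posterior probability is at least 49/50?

Prior odds = 0.02/0.98 = 1/49.
Likelihood ratio of a positive = 0.74/0.07 = 74/7.
Target posterior odds = 0.98/0.02 = 49.
Need (1/49) × (74/7)ⁿ ≥ 49, i.e. (74/7)ⁿ ≥ 2401.
(74/7)³ = 405224/343 falls short of 2401 but (74/7)⁴ = 29986576/2401 reaches it, so n = 4.

4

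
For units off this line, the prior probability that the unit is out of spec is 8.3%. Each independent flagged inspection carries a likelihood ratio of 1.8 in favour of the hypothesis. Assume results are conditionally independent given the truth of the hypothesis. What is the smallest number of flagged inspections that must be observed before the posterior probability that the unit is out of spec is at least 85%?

8

Prior odds = 0.083/0.917 = 83/917.
Likelihood ratio per flagged inspection = 1.8.
Target posterior odds = 0.85/0.15 = 17/3.
Require 1.8ⁿ ≥ 17/3 ÷ (83/917) = 15589/249.
1.8⁷ = 4782969/78125 falls short of 15589/249 but 1.8⁸ = 43046721/390625 reaches it, so n = 8.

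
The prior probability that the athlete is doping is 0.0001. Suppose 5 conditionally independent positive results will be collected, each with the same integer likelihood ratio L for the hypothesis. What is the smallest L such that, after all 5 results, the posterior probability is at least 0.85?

9

Prior odds = 0.0001/0.9999 = 1/9999.
Target odds = 0.85/0.15 = 17/3.
Need L⁵ ≥ 17/3 ÷ (1/9999) = 56661.
8⁵ = 32768 < 56661 ≤ 59049 = 9⁵, so L = 9.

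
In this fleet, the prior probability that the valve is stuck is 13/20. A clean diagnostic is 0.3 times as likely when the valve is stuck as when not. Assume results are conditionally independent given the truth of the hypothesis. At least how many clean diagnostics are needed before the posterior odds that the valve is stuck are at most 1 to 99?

5

Prior odds: 0.65 ÷ 0.35 = 13/7.
Likelihood ratio per clean diagnostic = 0.3.
Target odds = 1/99.
Require 0.3ⁿ ≤ 1/99 ÷ (13/7) = 7/1287.
0.3⁴ = 0.0081 is still above 7/1287 but 0.3⁵ = 243/100000 is at or below it, so n = 5.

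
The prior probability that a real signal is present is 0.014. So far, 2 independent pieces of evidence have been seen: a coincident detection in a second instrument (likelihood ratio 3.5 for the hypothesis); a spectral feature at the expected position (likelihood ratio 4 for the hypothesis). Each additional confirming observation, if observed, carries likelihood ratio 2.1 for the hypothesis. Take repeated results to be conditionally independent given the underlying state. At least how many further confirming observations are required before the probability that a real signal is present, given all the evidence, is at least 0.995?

Prior odds = 0.014/0.986 = 7/493.
Combined Bayes factor of the evidence already in hand = 3.5 × 4 = 14.
Odds after that evidence = (7/493) × 14 = 98/493.
Target odds = 0.995/0.005 = 199.
Need 2.1ⁿ ≥ 199 ÷ (98/493) = 98107/98.
2.1⁹ ≈794.28 falls short of 98107/98 but 2.1¹⁰ ≈1667.99 reaches it, so n = 10.

10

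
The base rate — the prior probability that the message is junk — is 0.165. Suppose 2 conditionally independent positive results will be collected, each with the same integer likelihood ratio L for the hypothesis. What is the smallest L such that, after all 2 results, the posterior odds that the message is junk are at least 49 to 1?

Prior odds = 0.165/0.835 = 33/167.
Target odds = 49.
Need L² ≥ 49 ÷ (33/167) = 8183/33.
15² = 225 < 8183/33 ≤ 256 = 16², so L = 16.

16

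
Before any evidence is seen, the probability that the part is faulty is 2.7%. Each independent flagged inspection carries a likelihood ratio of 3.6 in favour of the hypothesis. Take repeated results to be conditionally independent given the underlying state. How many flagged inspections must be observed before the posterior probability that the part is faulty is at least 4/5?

4

Prior odds: 0.027 ÷ 0.973 = 27/973.
Likelihood ratio per flagged inspection = 3.6.
Target posterior odds = 0.8/0.2 = 4.
Need (27/973) × 3.6ⁿ ≥ 4, i.e. 3.6ⁿ ≥ 3892/27.
3.6³ = 46.656 falls short of 3892/27 but 3.6⁴ = 167.9616 reaches it, so n = 4.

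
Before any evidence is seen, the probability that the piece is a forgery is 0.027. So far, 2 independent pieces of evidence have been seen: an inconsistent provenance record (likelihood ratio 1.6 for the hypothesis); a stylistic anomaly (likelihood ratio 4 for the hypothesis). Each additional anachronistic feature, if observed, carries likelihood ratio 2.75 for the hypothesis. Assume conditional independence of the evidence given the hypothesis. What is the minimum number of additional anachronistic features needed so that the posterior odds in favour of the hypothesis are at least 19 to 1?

Prior odds = 0.027/0.973 = 27/973.
Combined Bayes factor of the evidence already in hand = 1.6 × 4 = 6.4.
Odds after that evidence = (27/973) × 6.4 = 864/4865.
Target odds = 19.
Need 2.75ⁿ ≥ 19 ÷ (864/4865) = 92435/864.
2.75⁴ = 57.19140625 falls short of 92435/864 but 2.75⁵ = 161051/1024 reaches it, so n = 5.

5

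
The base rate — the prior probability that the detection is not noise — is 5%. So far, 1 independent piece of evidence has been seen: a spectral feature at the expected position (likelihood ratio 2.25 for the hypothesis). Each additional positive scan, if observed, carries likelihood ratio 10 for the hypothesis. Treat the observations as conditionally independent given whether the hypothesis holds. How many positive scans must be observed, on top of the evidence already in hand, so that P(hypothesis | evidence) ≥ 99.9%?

4

Prior odds = 0.05/0.95 = 1/19.
Bayes factor of the evidence already in hand = 2.25.
Odds after that evidence = (1/19) × 2.25 = 9/76.
Target odds = 0.999/0.001 = 999.
Need 10ⁿ ≥ 999 ÷ (9/76) = 8436.
10³ = 1000 falls short of 8436 but 10⁴ = 10000 reaches it, so n = 4.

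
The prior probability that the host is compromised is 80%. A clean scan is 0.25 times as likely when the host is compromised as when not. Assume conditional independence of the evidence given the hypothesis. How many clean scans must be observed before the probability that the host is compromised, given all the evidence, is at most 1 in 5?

2

Prior odds = 0.8/0.2 = 4.
Likelihood ratio per clean scan = 0.25.
Target odds: 0.2 ÷ 0.8 = 0.25.
Require 0.25ⁿ ≤ 0.25 ÷ 4 = 0.0625.
0.25¹ = 0.25 is still above 0.0625 but 0.25² = 0.0625 is at or below it, so n = 2.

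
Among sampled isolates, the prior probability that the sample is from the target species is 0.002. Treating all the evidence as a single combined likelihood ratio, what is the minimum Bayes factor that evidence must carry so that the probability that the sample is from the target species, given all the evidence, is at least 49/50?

Prior odds = 0.002/0.998 = 1/499.
Target odds = 0.98/0.02 = 49.
Required Bayes factor = 49 ÷ (1/499) = 24451.

24451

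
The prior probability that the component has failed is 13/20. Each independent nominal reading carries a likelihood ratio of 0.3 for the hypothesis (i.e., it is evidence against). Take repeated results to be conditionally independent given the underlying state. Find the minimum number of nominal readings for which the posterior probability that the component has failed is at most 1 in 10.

3

Prior odds: 0.65 ÷ 0.35 = 13/7.
Likelihood ratio per nominal reading = 0.3.
Target odds: 0.1 ÷ 0.9 = 1/9.
Require 0.3ⁿ ≤ 1/9 ÷ (13/7) = 7/117.
0.3² = 0.09 is still above 7/117 but 0.3³ = 0.027 is at or below it, so n = 3.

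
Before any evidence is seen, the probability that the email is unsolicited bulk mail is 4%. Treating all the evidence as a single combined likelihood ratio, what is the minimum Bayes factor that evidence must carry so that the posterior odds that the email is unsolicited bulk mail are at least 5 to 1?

120

Prior odds = 0.04/0.96 = 1/24.
Target odds = 5.
Required Bayes factor = 5 ÷ (1/24) = 120.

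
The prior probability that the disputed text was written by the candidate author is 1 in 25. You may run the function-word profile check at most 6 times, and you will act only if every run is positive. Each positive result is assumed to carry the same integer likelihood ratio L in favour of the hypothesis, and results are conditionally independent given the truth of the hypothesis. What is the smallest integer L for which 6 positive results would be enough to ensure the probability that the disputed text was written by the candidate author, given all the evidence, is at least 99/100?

Prior odds = 0.04/0.96 = 1/24.
Target odds = 0.99/0.01 = 99.
Need L⁶ ≥ 99 ÷ (1/24) = 2376.
3⁶ = 729 < 2376 ≤ 4096 = 4⁶, so L = 4.

4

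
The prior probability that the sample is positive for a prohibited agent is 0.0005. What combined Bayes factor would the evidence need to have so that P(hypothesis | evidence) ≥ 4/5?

Prior odds = 0.0005/0.9995 = 1/1999.
Target odds = 0.8/0.2 = 4.
Required Bayes factor = 4 ÷ (1/1999) = 7996.

7996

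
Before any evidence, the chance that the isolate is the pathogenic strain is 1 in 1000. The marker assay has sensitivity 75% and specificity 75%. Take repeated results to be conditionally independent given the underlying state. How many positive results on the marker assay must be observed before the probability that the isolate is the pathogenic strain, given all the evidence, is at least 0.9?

9

Prior odds: 0.001 ÷ 0.999 = 1/999.
False-positive rate = 1 − 0.75 = 0.25; likelihood ratio of a positive = 0.75/0.25 = 3.
Target posterior odds = 0.9/0.1 = 9.
Need (1/999) × 3ⁿ ≥ 9, i.e. 3ⁿ ≥ 8991.
3⁸ = 6561 falls short of 8991 but 3⁹ = 19683 reaches it, so n = 9.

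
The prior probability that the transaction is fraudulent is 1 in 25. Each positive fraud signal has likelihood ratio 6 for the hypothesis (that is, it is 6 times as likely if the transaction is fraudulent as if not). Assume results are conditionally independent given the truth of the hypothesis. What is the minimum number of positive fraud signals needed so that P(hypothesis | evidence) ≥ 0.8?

Prior odds: 0.04 ÷ 0.96 = 1/24.
Likelihood ratio per positive fraud signal = 6.
Target posterior odds = 0.8/0.2 = 4.
Require 6ⁿ ≥ 4 ÷ (1/24) = 96.
6² = 36 falls short of 96 but 6³ = 216 reaches it, so n = 3.

3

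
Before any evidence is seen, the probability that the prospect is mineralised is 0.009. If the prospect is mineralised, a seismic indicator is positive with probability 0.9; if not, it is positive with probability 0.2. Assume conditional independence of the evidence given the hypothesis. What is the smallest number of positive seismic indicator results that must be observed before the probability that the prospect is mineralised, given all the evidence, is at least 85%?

5

Prior odds: 0.009 ÷ 0.991 = 9/991.
Likelihood ratio of a positive = 0.9/0.2 = 4.5.
Target odds: 0.85 ÷ 0.15 = 17/3.
Need (9/991) × 4.5ⁿ ≥ 17/3, i.e. 4.5ⁿ ≥ 16847/27.
4.5⁴ = 410.0625 falls short of 16847/27 but 4.5⁵ = 1845.28125 reaches it, so n = 5.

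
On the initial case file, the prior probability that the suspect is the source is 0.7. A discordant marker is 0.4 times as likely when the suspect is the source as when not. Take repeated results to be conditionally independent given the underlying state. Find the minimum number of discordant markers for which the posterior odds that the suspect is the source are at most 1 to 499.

Prior odds: 0.7 ÷ 0.3 = 7/3.
Likelihood ratio per discordant marker = 0.4.
Target odds = 1/499.
Need (7/3) × 0.4ⁿ ≤ 1/499, i.e. 0.4ⁿ ≤ 3/3493.
0.4⁷ = 128/78125 is still above 3/3493 but 0.4⁸ = 256/390625 is at or below it, so n = 8.

8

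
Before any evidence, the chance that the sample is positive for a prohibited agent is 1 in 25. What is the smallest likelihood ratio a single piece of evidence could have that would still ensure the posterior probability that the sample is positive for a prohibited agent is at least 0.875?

Prior odds = 0.04/0.96 = 1/24.
Target odds = 0.875/0.125 = 7.
Required Bayes factor = 7 ÷ (1/24) = 168.

168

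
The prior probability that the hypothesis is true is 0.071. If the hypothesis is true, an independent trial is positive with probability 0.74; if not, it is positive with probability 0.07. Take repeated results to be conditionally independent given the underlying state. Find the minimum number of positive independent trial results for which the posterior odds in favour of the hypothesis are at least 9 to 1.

3

Prior odds: 0.071 ÷ 0.929 = 71/929.
Likelihood ratio of a positive = 0.74/0.07 = 74/7.
Target odds = 9.
Need (71/929) × (74/7)ⁿ ≥ 9, i.e. (74/7)ⁿ ≥ 8361/71.
(74/7)² = 5476/49 falls short of 8361/71 but (74/7)³ = 405224/343 reaches it, so n = 3.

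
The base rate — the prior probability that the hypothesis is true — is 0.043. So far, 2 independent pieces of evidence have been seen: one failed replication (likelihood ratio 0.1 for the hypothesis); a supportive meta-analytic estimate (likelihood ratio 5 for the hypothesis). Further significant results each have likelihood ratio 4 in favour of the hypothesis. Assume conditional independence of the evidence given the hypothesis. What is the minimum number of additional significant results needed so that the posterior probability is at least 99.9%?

Prior odds = 0.043/0.957 = 43/957.
Combined Bayes factor of the evidence already in hand = 0.1 × 5 = 0.5.
Odds after that evidence = (43/957) × 0.5 = 43/1914.
Target odds = 0.999/0.001 = 999.
Need 4ⁿ ≥ 999 ÷ (43/1914) = 1912086/43.
4⁷ = 16384 falls short of 1912086/43 but 4⁸ = 65536 reaches it, so n = 8.

8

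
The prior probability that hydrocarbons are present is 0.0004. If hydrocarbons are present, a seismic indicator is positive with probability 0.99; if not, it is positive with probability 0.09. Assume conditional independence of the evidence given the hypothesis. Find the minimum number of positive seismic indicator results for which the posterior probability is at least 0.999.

7

Prior odds = 0.0004/0.9996 = 1/2499.
Likelihood ratio of a positive = 0.99/0.09 = 11.
Target posterior odds = 0.999/0.001 = 999.
Require 11ⁿ ≥ 999 ÷ (1/2499) = 2496501.
11⁶ = 1771561 falls short of 2496501 but 11⁷ = 19487171 reaches it, so n = 7.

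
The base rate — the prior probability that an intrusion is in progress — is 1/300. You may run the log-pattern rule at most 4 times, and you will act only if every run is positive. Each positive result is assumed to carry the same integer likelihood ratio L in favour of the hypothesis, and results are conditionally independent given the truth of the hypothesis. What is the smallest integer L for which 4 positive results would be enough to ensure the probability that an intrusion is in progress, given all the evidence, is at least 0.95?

Prior odds = (1/300)/(299/300) = 1/299.
Target odds = 0.95/0.05 = 19.
Need L⁴ ≥ 19 ÷ (1/299) = 5681.
8⁴ = 4096 < 5681 ≤ 6561 = 9⁴, so L = 9.

9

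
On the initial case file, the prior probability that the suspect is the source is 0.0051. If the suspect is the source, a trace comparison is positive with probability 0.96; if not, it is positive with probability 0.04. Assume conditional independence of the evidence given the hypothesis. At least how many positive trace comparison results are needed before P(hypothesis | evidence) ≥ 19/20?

3

Prior odds = 0.0051/0.9949 = 51/9949.
Likelihood ratio of a positive = 0.96/0.04 = 24.
Target odds: 0.95 ÷ 0.05 = 19.
Need (51/9949) × 24ⁿ ≥ 19, i.e. 24ⁿ ≥ 189031/51.
24² = 576 falls short of 189031/51 but 24³ = 13824 reaches it, so n = 3.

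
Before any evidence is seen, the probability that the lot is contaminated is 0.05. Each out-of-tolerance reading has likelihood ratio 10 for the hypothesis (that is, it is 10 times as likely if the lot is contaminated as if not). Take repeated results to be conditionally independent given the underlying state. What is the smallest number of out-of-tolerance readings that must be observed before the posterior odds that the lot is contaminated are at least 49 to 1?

Prior odds: 0.05 ÷ 0.95 = 1/19.
Likelihood ratio per out-of-tolerance reading = 10.
Target odds = 49.
Need (1/19) × 10ⁿ ≥ 49, i.e. 10ⁿ ≥ 931.
10² = 100 falls short of 931 but 10³ = 1000 reaches it, so n = 3.

3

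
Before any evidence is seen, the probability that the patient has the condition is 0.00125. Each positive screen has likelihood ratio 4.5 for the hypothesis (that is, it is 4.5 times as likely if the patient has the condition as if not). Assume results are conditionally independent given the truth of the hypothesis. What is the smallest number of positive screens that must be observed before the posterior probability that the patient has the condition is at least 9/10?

Prior odds = 0.00125/0.99875 = 1/799.
Likelihood ratio per positive screen = 4.5.
Target posterior odds = 0.9/0.1 = 9.
Require 4.5ⁿ ≥ 9 ÷ (1/799) = 7191.
4.5⁵ = 1845.28125 falls short of 7191 but 4.5⁶ = 8303.765625 reaches it, so n = 6.

6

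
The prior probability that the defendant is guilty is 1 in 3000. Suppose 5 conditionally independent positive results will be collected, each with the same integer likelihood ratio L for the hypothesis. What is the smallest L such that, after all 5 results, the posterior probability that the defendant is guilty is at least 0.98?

11

Prior odds = (1/3000)/(2999/3000) = 1/2999.
Target odds = 0.98/0.02 = 49.
Need L⁵ ≥ 49 ÷ (1/2999) = 146951.
10⁵ = 100000 < 146951 ≤ 161051 = 11⁵, so L = 11.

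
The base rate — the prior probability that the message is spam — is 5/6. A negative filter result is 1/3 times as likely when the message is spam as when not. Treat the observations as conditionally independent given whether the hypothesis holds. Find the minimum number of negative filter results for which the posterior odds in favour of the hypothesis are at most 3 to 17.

Prior odds = (5/6)/(1/6) = 5.
Likelihood ratio per negative filter result = 1/3.
Target odds = 3/17.
Require (1/3)ⁿ ≤ 3/17 ÷ 5 = 3/85.
(1/3)³ = 1/27 is still above 3/85 but (1/3)⁴ = 1/81 is at or below it, so n = 4.

4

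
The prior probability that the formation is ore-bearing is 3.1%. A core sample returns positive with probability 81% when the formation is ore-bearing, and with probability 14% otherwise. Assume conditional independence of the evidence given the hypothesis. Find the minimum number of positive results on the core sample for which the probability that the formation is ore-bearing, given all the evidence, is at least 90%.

4

Prior odds: 0.031 ÷ 0.969 = 31/969.
Likelihood ratio of a positive result = 0.81/0.14 = 81/14.
Target posterior odds = 0.9/0.1 = 9.
Require (81/14)ⁿ ≥ 9 ÷ (31/969) = 8721/31.
(81/14)³ = 531441/2744 falls short of 8721/31 but (81/14)⁴ = 43046721/38416 reaches it, so n = 4.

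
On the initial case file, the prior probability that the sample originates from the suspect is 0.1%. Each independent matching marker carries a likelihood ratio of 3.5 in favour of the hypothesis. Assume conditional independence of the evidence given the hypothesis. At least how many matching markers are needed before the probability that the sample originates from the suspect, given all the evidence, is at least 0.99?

Prior odds: 0.001 ÷ 0.999 = 1/999.
Likelihood ratio per matching marker = 3.5.
Target odds: 0.99 ÷ 0.01 = 99.
Need (1/999) × 3.5ⁿ ≥ 99, i.e. 3.5ⁿ ≥ 98901.
3.5⁹ = 40353607/512 falls short of 98901 but 3.5¹⁰ = 282475249/1024 reaches it, so n = 10.

10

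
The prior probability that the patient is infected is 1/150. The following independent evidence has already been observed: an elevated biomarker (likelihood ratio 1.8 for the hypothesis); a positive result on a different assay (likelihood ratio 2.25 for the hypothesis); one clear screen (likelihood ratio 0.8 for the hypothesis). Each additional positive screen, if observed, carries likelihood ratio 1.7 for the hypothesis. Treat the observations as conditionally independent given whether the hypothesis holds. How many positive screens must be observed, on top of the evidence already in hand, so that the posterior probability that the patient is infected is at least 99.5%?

Prior odds = (1/150)/(149/150) = 1/149.
Combined Bayes factor of the evidence already in hand = 1.8 × 2.25 × 0.8 = 3.24.
Odds after that evidence = (1/149) × 3.24 = 81/3725.
Target odds = 0.995/0.005 = 199.
Need 1.7ⁿ ≥ 199 ÷ (81/3725) = 741275/81.
1.7¹⁷ ≈8272.4 falls short of 741275/81 but 1.7¹⁸ ≈14063.1 reaches it, so n = 18.

18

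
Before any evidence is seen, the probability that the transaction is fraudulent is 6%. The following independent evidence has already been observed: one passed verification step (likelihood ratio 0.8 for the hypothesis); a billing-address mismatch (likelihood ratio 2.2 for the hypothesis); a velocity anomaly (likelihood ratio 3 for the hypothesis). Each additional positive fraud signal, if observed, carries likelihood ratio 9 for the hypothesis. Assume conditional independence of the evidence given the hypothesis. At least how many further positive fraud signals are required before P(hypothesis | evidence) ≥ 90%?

2

Prior odds = 0.06/0.94 = 3/47.
Combined Bayes factor of the evidence already in hand = 0.8 × 2.2 × 3 = 5.28.
Odds after that evidence = (3/47) × 5.28 = 396/1175.
Target odds = 0.9/0.1 = 9.
Need 9ⁿ ≥ 9 ÷ (396/1175) = 1175/44.
9¹ = 9 falls short of 1175/44 but 9² = 81 reaches it, so n = 2.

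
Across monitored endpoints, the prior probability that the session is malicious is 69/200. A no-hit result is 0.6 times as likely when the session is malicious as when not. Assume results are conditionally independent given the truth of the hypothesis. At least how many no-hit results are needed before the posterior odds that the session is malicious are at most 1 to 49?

7

Prior odds = 0.345/0.655 = 69/131.
Likelihood ratio per no-hit result = 0.6.
Target odds = 1/49.
Require 0.6ⁿ ≤ 1/49 ÷ (69/131) = 131/3381.
0.6⁶ = 729/15625 is still above 131/3381 but 0.6⁷ = 2187/78125 is at or below it, so n = 7.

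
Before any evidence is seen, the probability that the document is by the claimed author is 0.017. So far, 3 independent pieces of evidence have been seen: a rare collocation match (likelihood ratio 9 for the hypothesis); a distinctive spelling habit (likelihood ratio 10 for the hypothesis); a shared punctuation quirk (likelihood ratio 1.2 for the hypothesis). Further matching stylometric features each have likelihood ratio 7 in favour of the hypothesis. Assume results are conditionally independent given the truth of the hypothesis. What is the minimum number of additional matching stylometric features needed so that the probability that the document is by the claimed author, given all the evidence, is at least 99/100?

Prior odds = 0.017/0.983 = 17/983.
Combined Bayes factor of the evidence already in hand = 9 × 10 × 1.2 = 108.
Odds after that evidence = (17/983) × 108 = 1836/983.
Target odds = 0.99/0.01 = 99.
Need 7ⁿ ≥ 99 ÷ (1836/983) = 10813/204.
7² = 49 falls short of 10813/204 but 7³ = 343 reaches it, so n = 3.

3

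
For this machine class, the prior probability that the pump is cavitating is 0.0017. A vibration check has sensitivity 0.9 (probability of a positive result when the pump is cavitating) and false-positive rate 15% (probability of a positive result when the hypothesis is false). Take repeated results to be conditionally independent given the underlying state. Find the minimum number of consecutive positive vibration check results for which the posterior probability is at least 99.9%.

Prior odds: 0.0017 ÷ 0.9983 = 17/9983.
Likelihood ratio of a positive result = 0.9/0.15 = 6.
Target posterior odds = 0.999/0.001 = 999.
Need (17/9983) × 6ⁿ ≥ 999, i.e. 6ⁿ ≥ 9973017/17.
6⁷ = 279936 falls short of 9973017/17 but 6⁸ = 1679616 reaches it, so n = 8.

8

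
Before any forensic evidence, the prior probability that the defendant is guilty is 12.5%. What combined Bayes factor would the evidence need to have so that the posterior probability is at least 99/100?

Prior odds = 0.125/0.875 = 1/7.
Target odds = 0.99/0.01 = 99.
Required Bayes factor = 99 ÷ (1/7) = 693.

693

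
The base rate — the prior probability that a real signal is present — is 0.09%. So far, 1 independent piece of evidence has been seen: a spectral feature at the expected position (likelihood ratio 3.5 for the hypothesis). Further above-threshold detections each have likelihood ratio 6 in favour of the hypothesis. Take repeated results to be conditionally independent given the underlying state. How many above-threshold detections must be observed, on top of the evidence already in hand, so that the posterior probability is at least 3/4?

Prior odds = 0.0009/0.9991 = 9/9991.
Bayes factor of the evidence already in hand = 3.5.
Odds after that evidence = (9/9991) × 3.5 = 63/19982.
Target odds = 0.75/0.25 = 3.
Need 6ⁿ ≥ 3 ÷ (63/19982) = 19982/21.
6³ = 216 falls short of 19982/21 but 6⁴ = 1296 reaches it, so n = 4.

4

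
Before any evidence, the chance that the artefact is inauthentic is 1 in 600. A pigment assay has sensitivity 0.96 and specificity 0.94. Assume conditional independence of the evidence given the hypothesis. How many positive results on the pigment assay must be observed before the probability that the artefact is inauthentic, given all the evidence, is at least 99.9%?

5

Prior odds = (1/600)/(599/600) = 1/599.
False-positive rate = 1 − 0.94 = 0.06; likelihood ratio of a positive = 0.96/0.06 = 16.
Target posterior odds = 0.999/0.001 = 999.
Require 16ⁿ ≥ 999 ÷ (1/599) = 598401.
16⁴ = 65536 falls short of 598401 but 16⁵ = 1048576 reaches it, so n = 5.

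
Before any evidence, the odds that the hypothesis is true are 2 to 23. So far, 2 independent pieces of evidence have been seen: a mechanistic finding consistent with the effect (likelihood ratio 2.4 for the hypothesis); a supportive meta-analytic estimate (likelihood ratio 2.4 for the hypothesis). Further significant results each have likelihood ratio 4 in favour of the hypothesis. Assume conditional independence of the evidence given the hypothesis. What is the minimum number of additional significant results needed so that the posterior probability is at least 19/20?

Prior odds = 2/23.
Combined Bayes factor of the evidence already in hand = 2.4 × 2.4 = 5.76.
Odds after that evidence = (2/23) × 5.76 = 288/575.
Target odds = 0.95/0.05 = 19.
Need 4ⁿ ≥ 19 ÷ (288/575) = 10925/288.
4² = 16 falls short of 10925/288 but 4³ = 64 reaches it, so n = 3.

3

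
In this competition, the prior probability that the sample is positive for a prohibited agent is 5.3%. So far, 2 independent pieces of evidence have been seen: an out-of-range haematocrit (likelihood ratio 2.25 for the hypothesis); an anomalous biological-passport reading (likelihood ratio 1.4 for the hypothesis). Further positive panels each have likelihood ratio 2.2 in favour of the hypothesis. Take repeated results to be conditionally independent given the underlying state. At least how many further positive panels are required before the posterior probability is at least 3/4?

4

Prior odds = 0.053/0.947 = 53/947.
Combined Bayes factor of the evidence already in hand = 2.25 × 1.4 = 3.15.
Odds after that evidence = (53/947) × 3.15 = 3339/18940.
Target odds = 0.75/0.25 = 3.
Need 2.2ⁿ ≥ 3 ÷ (3339/18940) = 18940/1113.
2.2³ = 10.648 falls short of 18940/1113 but 2.2⁴ = 23.4256 reaches it, so n = 4.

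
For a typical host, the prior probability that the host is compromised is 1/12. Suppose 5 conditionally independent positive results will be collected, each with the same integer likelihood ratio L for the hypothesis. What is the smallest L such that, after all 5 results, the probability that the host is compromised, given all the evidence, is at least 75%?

3

Prior odds = (1/12)/(11/12) = 1/11.
Target odds = 0.75/0.25 = 3.
Need L⁵ ≥ 3 ÷ (1/11) = 33.
2⁵ = 32 < 33 ≤ 243 = 3⁵, so L = 3.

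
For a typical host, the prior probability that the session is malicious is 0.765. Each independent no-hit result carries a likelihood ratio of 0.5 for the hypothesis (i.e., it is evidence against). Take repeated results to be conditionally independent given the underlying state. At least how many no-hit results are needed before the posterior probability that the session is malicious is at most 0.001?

Prior odds = 0.765/0.235 = 153/47.
Likelihood ratio per no-hit result = 0.5.
Target posterior odds = 0.001/0.999 = 1/999.
Require 0.5ⁿ ≤ 1/999 ÷ (153/47) = 47/152847.
0.5¹¹ = 1/2048 is still above 47/152847 but 0.5¹² = 1/4096 is at or below it, so n = 12.

12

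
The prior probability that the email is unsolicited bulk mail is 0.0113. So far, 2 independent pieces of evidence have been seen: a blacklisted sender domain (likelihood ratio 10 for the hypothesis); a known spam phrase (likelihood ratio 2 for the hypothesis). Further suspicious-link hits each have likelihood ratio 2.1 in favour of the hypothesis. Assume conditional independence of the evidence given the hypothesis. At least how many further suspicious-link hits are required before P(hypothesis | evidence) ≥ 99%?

9

Prior odds = 0.0113/0.9887 = 113/9887.
Combined Bayes factor of the evidence already in hand = 10 × 2 = 20.
Odds after that evidence = (113/9887) × 20 = 2260/9887.
Target odds = 0.99/0.01 = 99.
Need 2.1ⁿ ≥ 99 ÷ (2260/9887) = 978813/2260.
2.1⁸ ≈378.229 falls short of 978813/2260 but 2.1⁹ ≈794.28 reaches it, so n = 9.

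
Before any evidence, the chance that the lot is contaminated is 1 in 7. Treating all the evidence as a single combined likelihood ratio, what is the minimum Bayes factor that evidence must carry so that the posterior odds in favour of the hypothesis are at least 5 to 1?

30

Prior odds = (1/7)/(6/7) = 1/6.
Target odds = 5.
Required Bayes factor = 5 ÷ (1/6) = 30.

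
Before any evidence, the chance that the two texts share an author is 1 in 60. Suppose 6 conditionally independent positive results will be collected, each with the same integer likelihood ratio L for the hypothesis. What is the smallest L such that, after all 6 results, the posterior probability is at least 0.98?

4

Prior odds = (1/60)/(59/60) = 1/59.
Target odds = 0.98/0.02 = 49.
Need L⁶ ≥ 49 ÷ (1/59) = 2891.
3⁶ = 729 < 2891 ≤ 4096 = 4⁶, so L = 4.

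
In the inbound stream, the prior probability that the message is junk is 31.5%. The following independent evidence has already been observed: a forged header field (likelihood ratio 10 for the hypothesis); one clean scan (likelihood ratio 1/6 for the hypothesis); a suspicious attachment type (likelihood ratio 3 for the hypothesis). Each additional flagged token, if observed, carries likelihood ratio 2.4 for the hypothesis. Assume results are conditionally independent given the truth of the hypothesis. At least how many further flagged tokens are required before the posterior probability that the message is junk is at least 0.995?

Prior odds = 0.315/0.685 = 63/137.
Combined Bayes factor of the evidence already in hand = 10 × (1/6) × 3 = 5.
Odds after that evidence = (63/137) × 5 = 315/137.
Target odds = 0.995/0.005 = 199.
Need 2.4ⁿ ≥ 199 ÷ (315/137) = 27263/315.
2.4⁵ = 79.62624 falls short of 27263/315 but 2.4⁶ = 2985984/15625 reaches it, so n = 6.

6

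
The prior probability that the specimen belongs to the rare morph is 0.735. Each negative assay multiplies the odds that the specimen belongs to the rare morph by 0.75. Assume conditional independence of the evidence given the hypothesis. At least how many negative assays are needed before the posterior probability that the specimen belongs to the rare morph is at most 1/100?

20

Prior odds: 0.735 ÷ 0.265 = 147/53.
Likelihood ratio per negative assay = 0.75.
Target posterior odds = 0.01/0.99 = 1/99.
Need (147/53) × 0.75ⁿ ≤ 1/99, i.e. 0.75ⁿ ≤ 53/14553.
0.75¹⁹ ≈0.00422828 is still above 53/14553 but 0.75²⁰ ≈0.00317121 is at or below it, so n = 20.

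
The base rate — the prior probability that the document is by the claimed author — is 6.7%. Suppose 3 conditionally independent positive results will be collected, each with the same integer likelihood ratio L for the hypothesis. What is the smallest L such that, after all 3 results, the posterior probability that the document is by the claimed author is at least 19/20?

Prior odds = 0.067/0.933 = 67/933.
Target odds = 0.95/0.05 = 19.
Need L³ ≥ 19 ÷ (67/933) = 17727/67.
6³ = 216 < 17727/67 ≤ 343 = 7³, so L = 7.

7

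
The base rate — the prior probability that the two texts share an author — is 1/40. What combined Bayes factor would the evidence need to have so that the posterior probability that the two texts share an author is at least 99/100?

Prior odds = 0.025/0.975 = 1/39.
Target odds = 0.99/0.01 = 99.
Required Bayes factor = 99 ÷ (1/39) = 3861.

3861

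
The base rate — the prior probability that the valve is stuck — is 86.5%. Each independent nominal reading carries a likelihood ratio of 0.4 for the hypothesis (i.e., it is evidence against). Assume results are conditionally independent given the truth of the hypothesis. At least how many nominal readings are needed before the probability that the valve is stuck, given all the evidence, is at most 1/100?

Prior odds: 0.865 ÷ 0.135 = 173/27.
Likelihood ratio per nominal reading = 0.4.
Target posterior odds = 0.01/0.99 = 1/99.
Require 0.4ⁿ ≤ 1/99 ÷ (173/27) = 3/1903.
0.4⁷ = 128/78125 is still above 3/1903 but 0.4⁸ = 256/390625 is at or below it, so n = 8.

8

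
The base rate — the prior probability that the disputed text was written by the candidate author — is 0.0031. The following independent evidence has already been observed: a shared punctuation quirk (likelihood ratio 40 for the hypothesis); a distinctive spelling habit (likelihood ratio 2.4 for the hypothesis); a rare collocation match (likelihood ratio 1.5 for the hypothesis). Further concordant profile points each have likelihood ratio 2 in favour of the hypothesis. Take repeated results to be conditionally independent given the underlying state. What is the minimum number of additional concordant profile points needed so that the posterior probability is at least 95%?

6

Prior odds = 0.0031/0.9969 = 31/9969.
Combined Bayes factor of the evidence already in hand = 40 × 2.4 × 1.5 = 144.
Odds after that evidence = (31/9969) × 144 = 1488/3323.
Target odds = 0.95/0.05 = 19.
Need 2ⁿ ≥ 19 ÷ (1488/3323) = 63137/1488.
2⁵ = 32 falls short of 63137/1488 but 2⁶ = 64 reaches it, so n = 6.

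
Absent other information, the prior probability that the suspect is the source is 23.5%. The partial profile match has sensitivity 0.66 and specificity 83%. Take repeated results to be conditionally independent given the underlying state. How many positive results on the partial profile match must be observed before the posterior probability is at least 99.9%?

6

Prior odds = 0.235/0.765 = 47/153.
False-positive rate = 1 − 0.83 = 0.17; likelihood ratio of a positive = 0.66/0.17 = 66/17.
Target odds: 0.999 ÷ 0.001 = 999.
Require (66/17)ⁿ ≥ 999 ÷ (47/153) = 152847/47.
(66/17)⁵ ≈882.013 falls short of 152847/47 but (66/17)⁶ ≈3424.29 reaches it, so n = 6.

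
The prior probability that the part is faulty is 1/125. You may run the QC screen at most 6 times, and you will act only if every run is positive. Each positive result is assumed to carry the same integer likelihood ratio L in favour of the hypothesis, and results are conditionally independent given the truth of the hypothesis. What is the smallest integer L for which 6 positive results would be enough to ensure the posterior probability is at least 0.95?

4

Prior odds = 0.008/0.992 = 1/124.
Target odds = 0.95/0.05 = 19.
Need L⁶ ≥ 19 ÷ (1/124) = 2356.
3⁶ = 729 < 2356 ≤ 4096 = 4⁶, so L = 4.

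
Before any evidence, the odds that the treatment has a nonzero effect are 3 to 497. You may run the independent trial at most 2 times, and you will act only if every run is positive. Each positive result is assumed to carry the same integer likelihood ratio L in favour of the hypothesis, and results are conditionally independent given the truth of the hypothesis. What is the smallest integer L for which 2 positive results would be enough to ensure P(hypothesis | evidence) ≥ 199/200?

Prior odds = 3/497.
Target odds = 0.995/0.005 = 199.
Need L² ≥ 199 ÷ (3/497) = 98903/3.
181² = 32761 < 98903/3 ≤ 33124 = 182², so L = 182.

182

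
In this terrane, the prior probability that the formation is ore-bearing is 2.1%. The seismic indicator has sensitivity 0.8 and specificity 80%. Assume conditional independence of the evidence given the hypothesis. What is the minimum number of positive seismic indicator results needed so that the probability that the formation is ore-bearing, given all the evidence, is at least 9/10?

5

Prior odds: 0.021 ÷ 0.979 = 21/979.
False-positive rate = 1 − 0.8 = 0.2; likelihood ratio of a positive = 0.8/0.2 = 4.
Target odds: 0.9 ÷ 0.1 = 9.
Require 4ⁿ ≥ 9 ÷ (21/979) = 2937/7.
4⁴ = 256 falls short of 2937/7 but 4⁵ = 1024 reaches it, so n = 5.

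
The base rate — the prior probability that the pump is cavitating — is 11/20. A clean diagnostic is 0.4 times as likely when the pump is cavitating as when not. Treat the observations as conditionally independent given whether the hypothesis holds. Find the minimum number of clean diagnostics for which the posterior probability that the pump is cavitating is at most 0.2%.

7

Prior odds: 0.55 ÷ 0.45 = 11/9.
Likelihood ratio per clean diagnostic = 0.4.
Target odds: 0.002 ÷ 0.998 = 1/499.
Need (11/9) × 0.4ⁿ ≤ 1/499, i.e. 0.4ⁿ ≤ 9/5489.
0.4⁶ = 64/15625 is still above 9/5489 but 0.4⁷ = 128/78125 is at or below it, so n = 7.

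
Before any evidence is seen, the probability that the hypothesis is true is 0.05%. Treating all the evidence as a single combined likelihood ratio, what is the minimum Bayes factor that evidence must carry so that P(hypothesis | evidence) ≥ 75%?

5997

Prior odds = 0.0005/0.9995 = 1/1999.
Target odds = 0.75/0.25 = 3.
Required Bayes factor = 3 ÷ (1/1999) = 5997.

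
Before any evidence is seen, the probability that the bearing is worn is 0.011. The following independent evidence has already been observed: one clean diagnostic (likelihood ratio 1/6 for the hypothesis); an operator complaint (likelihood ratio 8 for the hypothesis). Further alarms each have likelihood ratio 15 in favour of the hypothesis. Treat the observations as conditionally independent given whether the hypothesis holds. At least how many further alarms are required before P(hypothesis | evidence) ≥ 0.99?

4

Prior odds = 0.011/0.989 = 11/989.
Combined Bayes factor of the evidence already in hand = (1/6) × 8 = 4/3.
Odds after that evidence = (11/989) × 4/3 = 44/2967.
Target odds = 0.99/0.01 = 99.
Need 15ⁿ ≥ 99 ÷ (44/2967) = 6675.75.
15³ = 3375 falls short of 6675.75 but 15⁴ = 50625 reaches it, so n = 4.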